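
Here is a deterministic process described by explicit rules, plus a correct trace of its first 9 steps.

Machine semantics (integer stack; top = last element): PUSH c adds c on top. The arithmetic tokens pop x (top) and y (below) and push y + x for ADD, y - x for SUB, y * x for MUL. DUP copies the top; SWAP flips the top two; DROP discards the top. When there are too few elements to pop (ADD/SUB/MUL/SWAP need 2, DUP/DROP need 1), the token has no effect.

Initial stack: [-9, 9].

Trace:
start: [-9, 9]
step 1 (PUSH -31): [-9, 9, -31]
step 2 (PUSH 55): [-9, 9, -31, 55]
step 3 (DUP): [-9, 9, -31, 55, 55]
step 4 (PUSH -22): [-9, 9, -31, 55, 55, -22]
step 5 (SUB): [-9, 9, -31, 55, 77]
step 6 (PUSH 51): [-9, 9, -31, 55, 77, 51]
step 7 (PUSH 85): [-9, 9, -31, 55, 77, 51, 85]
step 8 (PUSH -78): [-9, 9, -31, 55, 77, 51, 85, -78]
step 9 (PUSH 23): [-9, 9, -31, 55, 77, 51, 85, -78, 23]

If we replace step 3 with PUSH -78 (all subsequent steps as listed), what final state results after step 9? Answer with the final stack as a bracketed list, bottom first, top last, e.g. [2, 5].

(re-executing from step 3 with the substitution; state before step 3: [-9, 9, -31, 55])
step 3 (PUSH -78): [-9, 9, -31, 55, -78]
step 4 (PUSH -22): [-9, 9, -31, 55, -78, -22]
step 5 (SUB): [-9, 9, -31, 55, -56]
step 6 (PUSH 51): [-9, 9, -31, 55, -56, 51]
step 7 (PUSH 85): [-9, 9, -31, 55, -56, 51, 85]
step 8 (PUSH -78): [-9, 9, -31, 55, -56, 51, 85, -78]
step 9 (PUSH 23): [-9, 9, -31, 55, -56, 51, 85, -78, 23]

[-9, 9, -31, 55, -56, 51, 85, -78, 23]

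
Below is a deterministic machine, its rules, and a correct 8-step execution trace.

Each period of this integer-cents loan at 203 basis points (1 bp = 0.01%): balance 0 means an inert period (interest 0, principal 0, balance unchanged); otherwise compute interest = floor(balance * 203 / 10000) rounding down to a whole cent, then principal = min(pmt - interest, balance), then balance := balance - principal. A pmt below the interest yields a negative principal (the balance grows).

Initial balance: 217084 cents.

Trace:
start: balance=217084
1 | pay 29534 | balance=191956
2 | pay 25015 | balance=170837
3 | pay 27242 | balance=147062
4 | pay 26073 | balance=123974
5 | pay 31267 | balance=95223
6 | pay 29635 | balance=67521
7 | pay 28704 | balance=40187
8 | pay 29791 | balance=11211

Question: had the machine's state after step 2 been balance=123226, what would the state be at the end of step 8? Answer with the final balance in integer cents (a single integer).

0

state after step 2 := balance=123226
3 | pay 27242 | balance=98485
4 | pay 26073 | balance=74411
5 | pay 31267 | balance=44654
6 | pay 29635 | balance=15925
7 | pay 28704 | balance=0
8 | pay 29791 | balance=0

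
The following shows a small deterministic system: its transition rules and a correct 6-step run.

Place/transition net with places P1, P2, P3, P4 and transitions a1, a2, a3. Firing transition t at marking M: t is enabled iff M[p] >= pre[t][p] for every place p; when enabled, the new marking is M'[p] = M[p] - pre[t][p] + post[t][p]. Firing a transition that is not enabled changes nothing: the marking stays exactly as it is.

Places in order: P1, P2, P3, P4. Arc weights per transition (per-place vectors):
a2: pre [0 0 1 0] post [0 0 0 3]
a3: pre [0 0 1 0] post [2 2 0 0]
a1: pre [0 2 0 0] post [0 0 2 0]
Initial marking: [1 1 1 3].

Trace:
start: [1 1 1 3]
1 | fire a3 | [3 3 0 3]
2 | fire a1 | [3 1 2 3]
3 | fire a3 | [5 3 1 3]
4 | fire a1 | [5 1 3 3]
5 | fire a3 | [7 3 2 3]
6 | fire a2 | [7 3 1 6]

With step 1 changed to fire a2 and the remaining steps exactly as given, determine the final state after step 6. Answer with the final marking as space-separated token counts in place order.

(re-executing from step 1 with the substitution; state before step 1: [1 1 1 3])
1 | fire a2 | [1 1 0 6]
2 | fire a1 | [1 1 0 6]
3 | fire a3 | [1 1 0 6]
4 | fire a1 | [1 1 0 6]
5 | fire a3 | [1 1 0 6]
6 | fire a2 | [1 1 0 6]

1 1 0 6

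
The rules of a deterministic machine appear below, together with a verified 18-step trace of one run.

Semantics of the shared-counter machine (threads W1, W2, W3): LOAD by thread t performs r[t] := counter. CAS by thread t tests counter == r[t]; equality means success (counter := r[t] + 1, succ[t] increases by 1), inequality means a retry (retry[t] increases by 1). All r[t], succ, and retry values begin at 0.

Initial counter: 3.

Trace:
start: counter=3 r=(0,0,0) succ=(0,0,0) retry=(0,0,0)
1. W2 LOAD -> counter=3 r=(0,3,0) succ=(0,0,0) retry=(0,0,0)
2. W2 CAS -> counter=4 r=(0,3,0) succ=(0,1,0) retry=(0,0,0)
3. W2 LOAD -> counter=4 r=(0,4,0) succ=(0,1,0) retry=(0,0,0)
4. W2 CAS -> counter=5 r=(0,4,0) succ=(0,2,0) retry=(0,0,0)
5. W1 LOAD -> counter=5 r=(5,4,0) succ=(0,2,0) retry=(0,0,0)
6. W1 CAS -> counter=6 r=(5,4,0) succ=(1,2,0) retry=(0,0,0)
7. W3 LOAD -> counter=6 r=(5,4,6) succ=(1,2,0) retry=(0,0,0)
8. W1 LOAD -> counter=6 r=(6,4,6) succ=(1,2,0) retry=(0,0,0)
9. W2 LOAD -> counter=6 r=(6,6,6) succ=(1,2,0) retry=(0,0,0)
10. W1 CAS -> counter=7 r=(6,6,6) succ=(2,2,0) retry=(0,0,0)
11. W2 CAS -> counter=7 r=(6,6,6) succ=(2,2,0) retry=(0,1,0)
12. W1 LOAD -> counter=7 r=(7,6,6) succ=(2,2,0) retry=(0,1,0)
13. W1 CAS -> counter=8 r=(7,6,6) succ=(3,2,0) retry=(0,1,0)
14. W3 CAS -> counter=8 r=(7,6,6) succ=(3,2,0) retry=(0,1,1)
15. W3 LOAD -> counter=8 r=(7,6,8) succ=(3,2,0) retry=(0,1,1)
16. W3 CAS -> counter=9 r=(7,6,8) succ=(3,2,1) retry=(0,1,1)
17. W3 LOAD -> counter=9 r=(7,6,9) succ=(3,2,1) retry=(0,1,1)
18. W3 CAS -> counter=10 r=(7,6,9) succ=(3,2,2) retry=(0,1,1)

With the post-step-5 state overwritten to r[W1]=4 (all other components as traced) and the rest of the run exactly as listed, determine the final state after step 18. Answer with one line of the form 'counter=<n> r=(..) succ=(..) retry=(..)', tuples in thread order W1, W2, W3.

state after step 5 := counter=5 r=(4,4,0) succ=(0,2,0) retry=(0,0,0)
6. W1 CAS -> counter=5 r=(4,4,0) succ=(0,2,0) retry=(1,0,0)
7. W3 LOAD -> counter=5 r=(4,4,5) succ=(0,2,0) retry=(1,0,0)
8. W1 LOAD -> counter=5 r=(5,4,5) succ=(0,2,0) retry=(1,0,0)
9. W2 LOAD -> counter=5 r=(5,5,5) succ=(0,2,0) retry=(1,0,0)
10. W1 CAS -> counter=6 r=(5,5,5) succ=(1,2,0) retry=(1,0,0)
11. W2 CAS -> counter=6 r=(5,5,5) succ=(1,2,0) retry=(1,1,0)
12. W1 LOAD -> counter=6 r=(6,5,5) succ=(1,2,0) retry=(1,1,0)
13. W1 CAS -> counter=7 r=(6,5,5) succ=(2,2,0) retry=(1,1,0)
14. W3 CAS -> counter=7 r=(6,5,5) succ=(2,2,0) retry=(1,1,1)
15. W3 LOAD -> counter=7 r=(6,5,7) succ=(2,2,0) retry=(1,1,1)
16. W3 CAS -> counter=8 r=(6,5,7) succ=(2,2,1) retry=(1,1,1)
17. W3 LOAD -> counter=8 r=(6,5,8) succ=(2,2,1) retry=(1,1,1)
18. W3 CAS -> counter=9 r=(6,5,8) succ=(2,2,2) retry=(1,1,1)

counter=9 r=(6,5,8) succ=(2,2,2) retry=(1,1,1)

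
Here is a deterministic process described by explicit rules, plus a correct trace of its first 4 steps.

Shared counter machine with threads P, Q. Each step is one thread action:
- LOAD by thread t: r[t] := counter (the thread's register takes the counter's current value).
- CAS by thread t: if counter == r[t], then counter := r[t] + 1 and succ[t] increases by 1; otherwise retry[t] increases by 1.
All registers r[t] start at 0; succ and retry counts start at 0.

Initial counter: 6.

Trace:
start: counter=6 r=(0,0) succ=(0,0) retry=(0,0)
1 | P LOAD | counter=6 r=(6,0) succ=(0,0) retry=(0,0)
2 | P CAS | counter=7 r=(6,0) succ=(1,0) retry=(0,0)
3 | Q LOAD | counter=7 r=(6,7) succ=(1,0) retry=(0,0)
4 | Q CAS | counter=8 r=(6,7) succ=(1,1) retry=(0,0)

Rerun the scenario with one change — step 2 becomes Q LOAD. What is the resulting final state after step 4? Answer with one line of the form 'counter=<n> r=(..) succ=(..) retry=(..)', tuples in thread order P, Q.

(re-executing from step 2 with the substitution; state before step 2: counter=6 r=(6,0) succ=(0,0) retry=(0,0))
2 | Q LOAD | counter=6 r=(6,6) succ=(0,0) retry=(0,0)
3 | Q LOAD | counter=6 r=(6,6) succ=(0,0) retry=(0,0)
4 | Q CAS | counter=7 r=(6,6) succ=(0,1) retry=(0,0)

counter=7 r=(6,6) succ=(0,1) retry=(0,0)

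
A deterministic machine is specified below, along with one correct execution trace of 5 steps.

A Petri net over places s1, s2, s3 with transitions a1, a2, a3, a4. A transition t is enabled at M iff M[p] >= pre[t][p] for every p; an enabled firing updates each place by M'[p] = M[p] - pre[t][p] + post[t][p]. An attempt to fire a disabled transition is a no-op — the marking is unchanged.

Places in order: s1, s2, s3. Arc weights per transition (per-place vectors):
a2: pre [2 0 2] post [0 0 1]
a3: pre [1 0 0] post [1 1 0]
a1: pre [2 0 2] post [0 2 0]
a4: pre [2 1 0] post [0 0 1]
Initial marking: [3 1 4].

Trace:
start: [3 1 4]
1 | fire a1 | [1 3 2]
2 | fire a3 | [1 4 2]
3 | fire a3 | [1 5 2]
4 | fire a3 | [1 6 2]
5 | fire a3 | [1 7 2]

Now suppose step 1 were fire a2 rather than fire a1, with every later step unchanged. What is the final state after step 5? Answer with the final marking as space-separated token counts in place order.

1 5 3

(re-executing from step 1 with the substitution; state before step 1: [3 1 4])
1 | fire a2 | [1 1 3]
2 | fire a3 | [1 2 3]
3 | fire a3 | [1 3 3]
4 | fire a3 | [1 4 3]
5 | fire a3 | [1 5 3]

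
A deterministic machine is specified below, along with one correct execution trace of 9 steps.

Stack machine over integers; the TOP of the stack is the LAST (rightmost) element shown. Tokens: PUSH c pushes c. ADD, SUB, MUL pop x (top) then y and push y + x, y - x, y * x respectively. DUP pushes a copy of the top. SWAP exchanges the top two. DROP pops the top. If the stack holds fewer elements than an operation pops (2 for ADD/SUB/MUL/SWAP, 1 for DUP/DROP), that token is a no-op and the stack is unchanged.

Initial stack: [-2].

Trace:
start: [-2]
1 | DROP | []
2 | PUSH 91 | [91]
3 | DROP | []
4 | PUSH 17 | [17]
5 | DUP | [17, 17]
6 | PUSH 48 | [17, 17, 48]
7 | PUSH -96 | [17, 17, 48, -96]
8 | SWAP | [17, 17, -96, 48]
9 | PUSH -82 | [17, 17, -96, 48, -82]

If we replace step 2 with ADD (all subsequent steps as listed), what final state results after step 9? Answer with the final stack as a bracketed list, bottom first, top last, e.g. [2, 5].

[17, 17, -96, 48, -82]

(re-executing from step 2 with the substitution; state before step 2: [])
2 | ADD | []
3 | DROP | []
4 | PUSH 17 | [17]
5 | DUP | [17, 17]
6 | PUSH 48 | [17, 17, 48]
7 | PUSH -96 | [17, 17, 48, -96]
8 | SWAP | [17, 17, -96, 48]
9 | PUSH -82 | [17, 17, -96, 48, -82]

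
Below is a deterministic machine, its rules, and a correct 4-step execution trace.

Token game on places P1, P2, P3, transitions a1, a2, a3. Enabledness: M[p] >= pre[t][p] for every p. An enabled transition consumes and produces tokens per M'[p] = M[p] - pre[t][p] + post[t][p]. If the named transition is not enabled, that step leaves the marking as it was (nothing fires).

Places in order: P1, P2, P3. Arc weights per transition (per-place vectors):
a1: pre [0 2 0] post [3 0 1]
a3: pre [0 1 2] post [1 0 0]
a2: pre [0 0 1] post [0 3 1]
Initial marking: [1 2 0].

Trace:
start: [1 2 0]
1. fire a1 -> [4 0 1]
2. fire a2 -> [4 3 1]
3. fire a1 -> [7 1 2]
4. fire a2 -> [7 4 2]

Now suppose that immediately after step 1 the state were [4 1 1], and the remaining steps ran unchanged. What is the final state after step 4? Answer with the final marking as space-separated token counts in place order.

7 5 2

state after step 1 := [4 1 1]
2. fire a2 -> [4 4 1]
3. fire a1 -> [7 2 2]
4. fire a2 -> [7 5 2]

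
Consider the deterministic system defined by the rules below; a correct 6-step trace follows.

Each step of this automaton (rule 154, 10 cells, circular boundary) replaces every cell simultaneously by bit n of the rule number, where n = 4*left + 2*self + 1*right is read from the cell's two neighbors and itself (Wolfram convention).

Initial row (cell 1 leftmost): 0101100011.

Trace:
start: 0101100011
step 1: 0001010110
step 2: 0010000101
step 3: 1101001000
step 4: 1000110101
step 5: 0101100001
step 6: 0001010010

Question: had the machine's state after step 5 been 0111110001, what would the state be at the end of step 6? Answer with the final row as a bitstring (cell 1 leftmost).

0111101010

state after step 5 := 0111110001
step 6: 0111101010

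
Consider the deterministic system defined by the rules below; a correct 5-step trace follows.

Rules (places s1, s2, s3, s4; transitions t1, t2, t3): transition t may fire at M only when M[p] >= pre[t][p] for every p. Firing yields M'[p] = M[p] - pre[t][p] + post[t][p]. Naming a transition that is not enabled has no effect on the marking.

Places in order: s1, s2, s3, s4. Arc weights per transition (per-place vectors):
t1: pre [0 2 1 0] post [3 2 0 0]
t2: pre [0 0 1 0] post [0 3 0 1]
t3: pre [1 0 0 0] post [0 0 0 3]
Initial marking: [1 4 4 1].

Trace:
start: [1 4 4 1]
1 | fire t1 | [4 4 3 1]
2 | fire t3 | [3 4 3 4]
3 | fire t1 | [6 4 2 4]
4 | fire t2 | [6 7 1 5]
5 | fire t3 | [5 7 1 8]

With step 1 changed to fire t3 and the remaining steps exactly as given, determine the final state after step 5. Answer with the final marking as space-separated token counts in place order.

2 7 2 8

(re-executing from step 1 with the substitution; state before step 1: [1 4 4 1])
1 | fire t3 | [0 4 4 4]
2 | fire t3 | [0 4 4 4]
3 | fire t1 | [3 4 3 4]
4 | fire t2 | [3 7 2 5]
5 | fire t3 | [2 7 2 8]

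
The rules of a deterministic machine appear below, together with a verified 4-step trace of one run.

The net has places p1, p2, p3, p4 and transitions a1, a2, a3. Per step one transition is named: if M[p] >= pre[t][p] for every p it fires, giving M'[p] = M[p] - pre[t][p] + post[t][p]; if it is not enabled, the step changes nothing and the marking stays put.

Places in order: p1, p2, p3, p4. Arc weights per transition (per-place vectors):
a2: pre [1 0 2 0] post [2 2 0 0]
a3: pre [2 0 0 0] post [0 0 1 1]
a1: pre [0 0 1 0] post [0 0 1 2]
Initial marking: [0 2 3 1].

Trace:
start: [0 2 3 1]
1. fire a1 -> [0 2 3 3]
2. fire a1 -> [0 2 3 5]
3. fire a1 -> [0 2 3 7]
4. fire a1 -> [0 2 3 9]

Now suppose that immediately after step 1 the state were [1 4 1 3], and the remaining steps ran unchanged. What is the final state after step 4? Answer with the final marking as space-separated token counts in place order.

state after step 1 := [1 4 1 3]
2. fire a1 -> [1 4 1 5]
3. fire a1 -> [1 4 1 7]
4. fire a1 -> [1 4 1 9]

1 4 1 9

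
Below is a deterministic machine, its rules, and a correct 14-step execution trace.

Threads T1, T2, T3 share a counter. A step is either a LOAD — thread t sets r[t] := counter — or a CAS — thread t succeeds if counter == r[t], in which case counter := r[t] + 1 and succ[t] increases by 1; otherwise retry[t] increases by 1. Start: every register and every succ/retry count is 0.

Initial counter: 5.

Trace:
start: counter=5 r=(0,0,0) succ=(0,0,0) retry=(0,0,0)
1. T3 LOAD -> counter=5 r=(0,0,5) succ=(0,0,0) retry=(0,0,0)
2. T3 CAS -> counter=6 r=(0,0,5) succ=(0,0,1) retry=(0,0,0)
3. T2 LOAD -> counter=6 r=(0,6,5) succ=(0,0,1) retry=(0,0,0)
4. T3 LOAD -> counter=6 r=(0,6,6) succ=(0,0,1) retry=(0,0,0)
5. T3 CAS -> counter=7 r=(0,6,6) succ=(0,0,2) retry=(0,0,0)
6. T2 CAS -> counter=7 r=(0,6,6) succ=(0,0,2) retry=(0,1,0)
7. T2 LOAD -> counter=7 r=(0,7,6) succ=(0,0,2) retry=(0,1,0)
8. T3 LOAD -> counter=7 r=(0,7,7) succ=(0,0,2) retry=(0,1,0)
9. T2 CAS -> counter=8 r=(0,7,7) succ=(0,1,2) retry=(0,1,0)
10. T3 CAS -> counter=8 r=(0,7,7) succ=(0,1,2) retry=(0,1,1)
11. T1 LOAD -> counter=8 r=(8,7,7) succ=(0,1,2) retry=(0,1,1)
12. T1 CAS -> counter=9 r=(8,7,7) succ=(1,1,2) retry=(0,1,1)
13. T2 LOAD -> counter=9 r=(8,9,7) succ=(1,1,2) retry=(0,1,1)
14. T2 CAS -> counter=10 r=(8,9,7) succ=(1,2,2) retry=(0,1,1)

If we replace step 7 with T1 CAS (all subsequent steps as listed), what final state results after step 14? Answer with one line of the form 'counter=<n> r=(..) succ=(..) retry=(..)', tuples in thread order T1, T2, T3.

counter=10 r=(8,9,7) succ=(1,1,3) retry=(1,2,0)

(re-executing from step 7 with the substitution; state before step 7: counter=7 r=(0,6,6) succ=(0,0,2) retry=(0,1,0))
7. T1 CAS -> counter=7 r=(0,6,6) succ=(0,0,2) retry=(1,1,0)
8. T3 LOAD -> counter=7 r=(0,6,7) succ=(0,0,2) retry=(1,1,0)
9. T2 CAS -> counter=7 r=(0,6,7) succ=(0,0,2) retry=(1,2,0)
10. T3 CAS -> counter=8 r=(0,6,7) succ=(0,0,3) retry=(1,2,0)
11. T1 LOAD -> counter=8 r=(8,6,7) succ=(0,0,3) retry=(1,2,0)
12. T1 CAS -> counter=9 r=(8,6,7) succ=(1,0,3) retry=(1,2,0)
13. T2 LOAD -> counter=9 r=(8,9,7) succ=(1,0,3) retry=(1,2,0)
14. T2 CAS -> counter=10 r=(8,9,7) succ=(1,1,3) retry=(1,2,0)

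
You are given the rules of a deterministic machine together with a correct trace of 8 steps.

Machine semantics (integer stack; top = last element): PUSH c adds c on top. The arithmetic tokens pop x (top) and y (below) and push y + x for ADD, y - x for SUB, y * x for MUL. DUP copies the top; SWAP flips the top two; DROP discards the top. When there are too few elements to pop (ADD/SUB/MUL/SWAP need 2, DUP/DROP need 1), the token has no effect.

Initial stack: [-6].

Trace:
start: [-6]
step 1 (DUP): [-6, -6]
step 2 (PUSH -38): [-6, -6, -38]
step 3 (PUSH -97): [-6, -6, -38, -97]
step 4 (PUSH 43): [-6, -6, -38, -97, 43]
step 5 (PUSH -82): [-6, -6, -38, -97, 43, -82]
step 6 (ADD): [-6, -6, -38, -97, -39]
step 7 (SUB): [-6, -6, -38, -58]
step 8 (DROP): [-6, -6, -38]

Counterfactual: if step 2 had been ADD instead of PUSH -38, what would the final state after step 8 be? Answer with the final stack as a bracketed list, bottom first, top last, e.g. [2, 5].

[-12]

(re-executing from step 2 with the substitution; state before step 2: [-6, -6])
step 2 (ADD): [-12]
step 3 (PUSH -97): [-12, -97]
step 4 (PUSH 43): [-12, -97, 43]
step 5 (PUSH -82): [-12, -97, 43, -82]
step 6 (ADD): [-12, -97, -39]
step 7 (SUB): [-12, -58]
step 8 (DROP): [-12]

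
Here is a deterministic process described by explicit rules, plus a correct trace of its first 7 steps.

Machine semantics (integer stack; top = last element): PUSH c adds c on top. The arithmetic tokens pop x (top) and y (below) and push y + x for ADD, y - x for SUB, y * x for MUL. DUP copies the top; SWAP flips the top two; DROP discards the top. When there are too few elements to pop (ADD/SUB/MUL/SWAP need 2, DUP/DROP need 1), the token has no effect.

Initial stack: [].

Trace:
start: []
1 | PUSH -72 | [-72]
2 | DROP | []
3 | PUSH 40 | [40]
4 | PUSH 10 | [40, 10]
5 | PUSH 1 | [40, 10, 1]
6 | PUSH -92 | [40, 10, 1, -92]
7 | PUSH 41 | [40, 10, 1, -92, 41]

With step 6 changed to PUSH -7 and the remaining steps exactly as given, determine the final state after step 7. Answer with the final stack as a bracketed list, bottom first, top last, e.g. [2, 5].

(re-executing from step 6 with the substitution; state before step 6: [40, 10, 1])
6 | PUSH -7 | [40, 10, 1, -7]
7 | PUSH 41 | [40, 10, 1, -7, 41]

[40, 10, 1, -7, 41]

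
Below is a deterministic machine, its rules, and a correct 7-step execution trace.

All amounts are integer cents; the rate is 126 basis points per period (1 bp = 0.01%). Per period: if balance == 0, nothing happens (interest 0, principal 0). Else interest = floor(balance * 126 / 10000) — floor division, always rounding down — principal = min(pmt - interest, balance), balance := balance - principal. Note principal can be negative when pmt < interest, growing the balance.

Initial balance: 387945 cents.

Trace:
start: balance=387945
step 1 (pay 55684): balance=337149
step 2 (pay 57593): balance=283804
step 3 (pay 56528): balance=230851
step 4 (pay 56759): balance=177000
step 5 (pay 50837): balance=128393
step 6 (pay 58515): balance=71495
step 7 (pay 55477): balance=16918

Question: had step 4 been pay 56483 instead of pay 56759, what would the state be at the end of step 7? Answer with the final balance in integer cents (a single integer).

(re-executing from step 4 with the substitution; state before step 4: balance=230851)
step 4 (pay 56483): balance=177276
step 5 (pay 50837): balance=128672
step 6 (pay 58515): balance=71778
step 7 (pay 55477): balance=17205

17205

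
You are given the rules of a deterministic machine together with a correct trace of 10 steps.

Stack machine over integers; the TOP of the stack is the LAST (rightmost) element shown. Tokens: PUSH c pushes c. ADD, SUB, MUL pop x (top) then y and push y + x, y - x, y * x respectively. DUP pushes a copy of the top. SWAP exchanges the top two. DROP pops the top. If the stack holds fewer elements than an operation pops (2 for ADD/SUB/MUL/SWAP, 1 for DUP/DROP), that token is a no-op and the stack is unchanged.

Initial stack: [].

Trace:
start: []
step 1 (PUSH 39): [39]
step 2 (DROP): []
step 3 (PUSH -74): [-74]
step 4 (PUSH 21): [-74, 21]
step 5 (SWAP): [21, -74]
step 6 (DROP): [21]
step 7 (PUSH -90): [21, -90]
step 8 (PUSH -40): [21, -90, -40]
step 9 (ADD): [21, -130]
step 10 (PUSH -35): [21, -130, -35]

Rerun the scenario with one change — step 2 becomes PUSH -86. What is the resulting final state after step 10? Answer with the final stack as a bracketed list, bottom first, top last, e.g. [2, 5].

(re-executing from step 2 with the substitution; state before step 2: [39])
step 2 (PUSH -86): [39, -86]
step 3 (PUSH -74): [39, -86, -74]
step 4 (PUSH 21): [39, -86, -74, 21]
step 5 (SWAP): [39, -86, 21, -74]
step 6 (DROP): [39, -86, 21]
step 7 (PUSH -90): [39, -86, 21, -90]
step 8 (PUSH -40): [39, -86, 21, -90, -40]
step 9 (ADD): [39, -86, 21, -130]
step 10 (PUSH -35): [39, -86, 21, -130, -35]

[39, -86, 21, -130, -35]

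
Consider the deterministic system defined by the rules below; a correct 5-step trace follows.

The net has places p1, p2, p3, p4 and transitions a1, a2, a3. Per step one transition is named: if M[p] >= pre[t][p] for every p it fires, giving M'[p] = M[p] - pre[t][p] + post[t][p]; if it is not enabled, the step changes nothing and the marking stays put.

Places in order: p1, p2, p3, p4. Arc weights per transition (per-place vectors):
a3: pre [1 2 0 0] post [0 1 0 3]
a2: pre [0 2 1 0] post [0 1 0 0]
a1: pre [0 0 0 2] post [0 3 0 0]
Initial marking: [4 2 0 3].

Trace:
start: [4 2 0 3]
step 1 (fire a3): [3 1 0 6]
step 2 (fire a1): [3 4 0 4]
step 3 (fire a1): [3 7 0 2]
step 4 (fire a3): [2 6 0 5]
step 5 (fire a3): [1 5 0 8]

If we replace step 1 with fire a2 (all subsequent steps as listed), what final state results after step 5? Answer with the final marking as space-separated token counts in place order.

2 3 0 7

(re-executing from step 1 with the substitution; state before step 1: [4 2 0 3])
step 1 (fire a2): [4 2 0 3]
step 2 (fire a1): [4 5 0 1]
step 3 (fire a1): [4 5 0 1]
step 4 (fire a3): [3 4 0 4]
step 5 (fire a3): [2 3 0 7]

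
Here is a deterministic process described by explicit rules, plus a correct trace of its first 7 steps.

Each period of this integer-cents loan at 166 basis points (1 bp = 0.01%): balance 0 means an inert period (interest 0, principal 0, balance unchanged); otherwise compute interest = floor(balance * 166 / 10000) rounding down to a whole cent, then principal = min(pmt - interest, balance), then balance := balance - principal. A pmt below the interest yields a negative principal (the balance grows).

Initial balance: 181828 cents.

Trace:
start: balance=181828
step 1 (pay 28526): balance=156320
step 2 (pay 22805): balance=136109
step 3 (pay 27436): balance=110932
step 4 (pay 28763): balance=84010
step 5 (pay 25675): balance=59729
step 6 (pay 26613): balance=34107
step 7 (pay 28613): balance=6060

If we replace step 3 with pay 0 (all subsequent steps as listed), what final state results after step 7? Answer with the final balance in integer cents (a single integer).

(re-executing from step 3 with the substitution; state before step 3: balance=136109)
step 3 (pay 0): balance=138368
step 4 (pay 28763): balance=111901
step 5 (pay 25675): balance=88083
step 6 (pay 26613): balance=62932
step 7 (pay 28613): balance=35363

35363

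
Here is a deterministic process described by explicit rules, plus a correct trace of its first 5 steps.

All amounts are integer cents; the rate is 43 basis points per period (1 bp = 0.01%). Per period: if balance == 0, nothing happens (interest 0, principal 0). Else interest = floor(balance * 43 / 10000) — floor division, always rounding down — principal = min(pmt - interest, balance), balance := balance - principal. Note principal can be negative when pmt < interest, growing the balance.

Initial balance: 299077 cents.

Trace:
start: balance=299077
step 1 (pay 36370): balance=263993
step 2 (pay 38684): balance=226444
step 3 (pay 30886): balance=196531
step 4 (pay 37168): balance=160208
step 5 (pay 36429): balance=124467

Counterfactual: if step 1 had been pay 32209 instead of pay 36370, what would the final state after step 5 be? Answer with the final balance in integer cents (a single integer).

128701

(re-executing from step 1 with the substitution; state before step 1: balance=299077)
step 1 (pay 32209): balance=268154
step 2 (pay 38684): balance=230623
step 3 (pay 30886): balance=200728
step 4 (pay 37168): balance=164423
step 5 (pay 36429): balance=128701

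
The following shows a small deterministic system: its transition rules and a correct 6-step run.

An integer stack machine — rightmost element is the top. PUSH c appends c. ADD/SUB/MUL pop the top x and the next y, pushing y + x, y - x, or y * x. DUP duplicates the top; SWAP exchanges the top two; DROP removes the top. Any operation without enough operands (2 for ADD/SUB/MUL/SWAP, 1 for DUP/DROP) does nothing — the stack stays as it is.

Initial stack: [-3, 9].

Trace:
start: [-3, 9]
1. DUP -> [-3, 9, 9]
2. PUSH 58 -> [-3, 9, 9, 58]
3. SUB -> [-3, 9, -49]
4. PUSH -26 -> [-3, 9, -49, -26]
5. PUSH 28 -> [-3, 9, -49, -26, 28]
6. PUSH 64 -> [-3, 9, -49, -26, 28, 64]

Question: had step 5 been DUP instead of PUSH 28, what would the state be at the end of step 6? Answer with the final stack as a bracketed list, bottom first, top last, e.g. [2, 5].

(re-executing from step 5 with the substitution; state before step 5: [-3, 9, -49, -26])
5. DUP -> [-3, 9, -49, -26, -26]
6. PUSH 64 -> [-3, 9, -49, -26, -26, 64]

[-3, 9, -49, -26, -26, 64]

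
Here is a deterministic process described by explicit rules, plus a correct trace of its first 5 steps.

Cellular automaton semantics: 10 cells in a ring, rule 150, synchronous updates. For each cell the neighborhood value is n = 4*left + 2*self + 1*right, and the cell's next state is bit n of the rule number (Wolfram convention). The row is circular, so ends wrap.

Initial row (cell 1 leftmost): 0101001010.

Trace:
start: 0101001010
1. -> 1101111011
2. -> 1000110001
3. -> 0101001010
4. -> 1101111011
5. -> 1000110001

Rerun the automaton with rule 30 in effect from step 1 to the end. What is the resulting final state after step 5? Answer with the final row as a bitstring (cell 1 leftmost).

1001110011

(re-executing steps 1..5 under rule 30; state before step 1: 0101001010)
1. -> 1101111011
2. -> 0001000010
3. -> 0011100111
4. -> 1110011100
5. -> 1001110011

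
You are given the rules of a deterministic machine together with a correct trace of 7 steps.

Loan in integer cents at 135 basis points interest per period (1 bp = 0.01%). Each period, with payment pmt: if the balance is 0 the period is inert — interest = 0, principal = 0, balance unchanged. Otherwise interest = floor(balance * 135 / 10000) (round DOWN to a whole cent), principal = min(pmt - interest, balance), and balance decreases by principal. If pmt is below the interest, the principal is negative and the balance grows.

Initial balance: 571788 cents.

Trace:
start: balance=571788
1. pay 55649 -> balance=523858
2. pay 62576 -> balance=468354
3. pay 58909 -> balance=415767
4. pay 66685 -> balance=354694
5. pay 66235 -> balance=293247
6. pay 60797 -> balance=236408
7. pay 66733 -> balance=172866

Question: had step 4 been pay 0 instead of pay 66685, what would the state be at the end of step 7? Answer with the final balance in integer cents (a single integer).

(re-executing from step 4 with the substitution; state before step 4: balance=415767)
4. pay 0 -> balance=421379
5. pay 66235 -> balance=360832
6. pay 60797 -> balance=304906
7. pay 66733 -> balance=242289

242289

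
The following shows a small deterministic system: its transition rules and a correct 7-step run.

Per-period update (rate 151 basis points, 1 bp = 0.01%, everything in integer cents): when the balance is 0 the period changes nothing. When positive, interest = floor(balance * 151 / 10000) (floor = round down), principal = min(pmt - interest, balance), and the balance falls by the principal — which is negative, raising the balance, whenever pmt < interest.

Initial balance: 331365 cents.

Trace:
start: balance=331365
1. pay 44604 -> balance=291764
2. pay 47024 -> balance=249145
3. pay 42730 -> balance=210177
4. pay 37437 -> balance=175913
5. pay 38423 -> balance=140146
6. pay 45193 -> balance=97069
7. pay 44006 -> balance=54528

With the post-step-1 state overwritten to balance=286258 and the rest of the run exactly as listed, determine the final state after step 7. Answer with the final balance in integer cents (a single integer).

48503

state after step 1 := balance=286258
2. pay 47024 -> balance=243556
3. pay 42730 -> balance=204503
4. pay 37437 -> balance=170153
5. pay 38423 -> balance=134299
6. pay 45193 -> balance=91133
7. pay 44006 -> balance=48503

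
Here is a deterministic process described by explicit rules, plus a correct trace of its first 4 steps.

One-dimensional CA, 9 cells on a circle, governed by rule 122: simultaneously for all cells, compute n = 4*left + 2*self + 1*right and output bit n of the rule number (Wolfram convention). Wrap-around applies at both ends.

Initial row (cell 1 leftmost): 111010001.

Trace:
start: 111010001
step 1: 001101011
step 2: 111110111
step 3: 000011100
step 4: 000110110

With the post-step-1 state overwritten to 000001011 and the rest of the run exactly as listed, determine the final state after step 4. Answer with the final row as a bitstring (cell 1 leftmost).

111011111

state after step 1 := 000001011
step 2: 100010111
step 3: 110101100
step 4: 111011111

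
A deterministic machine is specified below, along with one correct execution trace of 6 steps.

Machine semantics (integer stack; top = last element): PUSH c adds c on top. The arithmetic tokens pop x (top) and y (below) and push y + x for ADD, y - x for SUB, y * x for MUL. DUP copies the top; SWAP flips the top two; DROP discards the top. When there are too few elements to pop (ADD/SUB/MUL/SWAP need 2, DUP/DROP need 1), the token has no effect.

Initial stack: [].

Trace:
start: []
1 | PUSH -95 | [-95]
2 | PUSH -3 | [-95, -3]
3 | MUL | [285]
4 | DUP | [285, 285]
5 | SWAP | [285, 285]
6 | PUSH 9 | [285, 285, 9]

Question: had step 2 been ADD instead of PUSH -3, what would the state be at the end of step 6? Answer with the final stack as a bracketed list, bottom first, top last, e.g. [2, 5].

[-95, -95, 9]

(re-executing from step 2 with the substitution; state before step 2: [-95])
2 | ADD | [-95]
3 | MUL | [-95]
4 | DUP | [-95, -95]
5 | SWAP | [-95, -95]
6 | PUSH 9 | [-95, -95, 9]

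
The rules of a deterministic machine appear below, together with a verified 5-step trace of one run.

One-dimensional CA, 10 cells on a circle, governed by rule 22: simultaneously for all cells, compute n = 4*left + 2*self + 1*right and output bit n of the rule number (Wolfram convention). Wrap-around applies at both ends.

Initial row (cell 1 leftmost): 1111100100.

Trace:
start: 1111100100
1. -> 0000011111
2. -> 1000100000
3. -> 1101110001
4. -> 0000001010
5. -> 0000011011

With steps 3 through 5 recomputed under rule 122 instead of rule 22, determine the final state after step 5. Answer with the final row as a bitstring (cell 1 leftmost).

(re-executing steps 3..5 under rule 122; state before step 3: 1000100000)
3. -> 0101010001
4. -> 1010101010
5. -> 0101010101

0101010101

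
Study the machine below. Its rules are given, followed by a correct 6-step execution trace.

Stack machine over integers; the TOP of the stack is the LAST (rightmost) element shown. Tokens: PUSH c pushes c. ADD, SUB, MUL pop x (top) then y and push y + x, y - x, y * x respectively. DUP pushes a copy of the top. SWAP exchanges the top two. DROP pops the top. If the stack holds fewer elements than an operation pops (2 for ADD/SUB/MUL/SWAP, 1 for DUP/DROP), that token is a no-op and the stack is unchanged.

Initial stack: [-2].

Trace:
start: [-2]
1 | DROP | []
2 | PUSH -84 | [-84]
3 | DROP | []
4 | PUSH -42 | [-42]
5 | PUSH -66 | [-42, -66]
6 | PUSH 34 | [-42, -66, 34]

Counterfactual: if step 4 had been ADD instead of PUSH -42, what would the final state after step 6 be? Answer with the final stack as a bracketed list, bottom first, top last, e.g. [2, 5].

[-66, 34]

(re-executing from step 4 with the substitution; state before step 4: [])
4 | ADD | []
5 | PUSH -66 | [-66]
6 | PUSH 34 | [-66, 34]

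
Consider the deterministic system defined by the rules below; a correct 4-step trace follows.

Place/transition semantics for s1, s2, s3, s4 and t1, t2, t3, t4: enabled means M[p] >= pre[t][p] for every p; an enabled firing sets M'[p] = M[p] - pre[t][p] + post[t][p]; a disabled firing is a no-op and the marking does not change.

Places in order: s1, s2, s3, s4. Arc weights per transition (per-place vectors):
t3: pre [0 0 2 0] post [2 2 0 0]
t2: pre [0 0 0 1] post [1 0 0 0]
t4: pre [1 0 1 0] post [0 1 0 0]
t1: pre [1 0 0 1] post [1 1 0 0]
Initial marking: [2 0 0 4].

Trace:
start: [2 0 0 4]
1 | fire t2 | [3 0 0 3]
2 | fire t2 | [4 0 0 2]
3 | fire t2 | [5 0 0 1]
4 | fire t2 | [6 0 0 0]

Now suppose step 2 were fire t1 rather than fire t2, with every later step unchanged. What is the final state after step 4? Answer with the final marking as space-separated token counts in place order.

(re-executing from step 2 with the substitution; state before step 2: [3 0 0 3])
2 | fire t1 | [3 1 0 2]
3 | fire t2 | [4 1 0 1]
4 | fire t2 | [5 1 0 0]

5 1 0 0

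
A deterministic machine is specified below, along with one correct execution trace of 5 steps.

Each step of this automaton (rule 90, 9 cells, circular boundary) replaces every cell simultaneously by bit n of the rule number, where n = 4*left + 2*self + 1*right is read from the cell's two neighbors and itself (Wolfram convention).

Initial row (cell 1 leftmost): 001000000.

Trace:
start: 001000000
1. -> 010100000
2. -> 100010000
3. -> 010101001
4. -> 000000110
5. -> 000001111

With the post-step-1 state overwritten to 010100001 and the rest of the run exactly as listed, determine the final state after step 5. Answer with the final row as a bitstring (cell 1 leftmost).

state after step 1 := 010100001
2. -> 000010010
3. -> 000101101
4. -> 101001100
5. -> 000111111

000111111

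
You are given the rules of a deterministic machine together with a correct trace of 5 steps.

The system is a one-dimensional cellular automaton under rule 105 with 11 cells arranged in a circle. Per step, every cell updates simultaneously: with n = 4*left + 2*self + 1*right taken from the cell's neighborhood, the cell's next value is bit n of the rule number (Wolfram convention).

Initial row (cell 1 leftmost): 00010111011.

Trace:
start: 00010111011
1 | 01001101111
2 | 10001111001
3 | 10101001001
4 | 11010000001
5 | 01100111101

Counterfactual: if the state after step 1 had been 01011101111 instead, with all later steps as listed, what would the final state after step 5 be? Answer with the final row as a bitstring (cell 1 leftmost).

01110110100

state after step 1 := 01011101111
2 | 10110111001
3 | 11111101001
4 | 00000110001
5 | 01110110100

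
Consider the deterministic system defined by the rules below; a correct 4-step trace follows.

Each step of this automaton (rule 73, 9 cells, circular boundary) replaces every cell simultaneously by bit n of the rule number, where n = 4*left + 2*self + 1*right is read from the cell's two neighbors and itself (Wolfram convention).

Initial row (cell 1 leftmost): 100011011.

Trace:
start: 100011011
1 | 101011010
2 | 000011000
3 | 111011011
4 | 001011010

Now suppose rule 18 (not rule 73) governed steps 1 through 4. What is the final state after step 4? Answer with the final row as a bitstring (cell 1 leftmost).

(re-executing steps 1..4 under rule 18; state before step 1: 100011011)
1 | 010100000
2 | 100010000
3 | 010101001
4 | 000000110

000000110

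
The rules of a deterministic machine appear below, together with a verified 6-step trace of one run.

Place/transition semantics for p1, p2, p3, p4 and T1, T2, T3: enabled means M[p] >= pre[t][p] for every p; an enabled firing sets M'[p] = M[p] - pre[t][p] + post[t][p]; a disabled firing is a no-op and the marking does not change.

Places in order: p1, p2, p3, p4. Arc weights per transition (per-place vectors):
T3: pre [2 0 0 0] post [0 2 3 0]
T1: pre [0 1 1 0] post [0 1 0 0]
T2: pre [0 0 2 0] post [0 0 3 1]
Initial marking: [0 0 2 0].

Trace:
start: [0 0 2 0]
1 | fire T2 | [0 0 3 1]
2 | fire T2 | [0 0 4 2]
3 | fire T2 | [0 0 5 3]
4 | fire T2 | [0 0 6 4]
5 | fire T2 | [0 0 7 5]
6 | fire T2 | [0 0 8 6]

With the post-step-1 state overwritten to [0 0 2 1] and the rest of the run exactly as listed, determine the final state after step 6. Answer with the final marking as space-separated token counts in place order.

0 0 7 6

state after step 1 := [0 0 2 1]
2 | fire T2 | [0 0 3 2]
3 | fire T2 | [0 0 4 3]
4 | fire T2 | [0 0 5 4]
5 | fire T2 | [0 0 6 5]
6 | fire T2 | [0 0 7 6]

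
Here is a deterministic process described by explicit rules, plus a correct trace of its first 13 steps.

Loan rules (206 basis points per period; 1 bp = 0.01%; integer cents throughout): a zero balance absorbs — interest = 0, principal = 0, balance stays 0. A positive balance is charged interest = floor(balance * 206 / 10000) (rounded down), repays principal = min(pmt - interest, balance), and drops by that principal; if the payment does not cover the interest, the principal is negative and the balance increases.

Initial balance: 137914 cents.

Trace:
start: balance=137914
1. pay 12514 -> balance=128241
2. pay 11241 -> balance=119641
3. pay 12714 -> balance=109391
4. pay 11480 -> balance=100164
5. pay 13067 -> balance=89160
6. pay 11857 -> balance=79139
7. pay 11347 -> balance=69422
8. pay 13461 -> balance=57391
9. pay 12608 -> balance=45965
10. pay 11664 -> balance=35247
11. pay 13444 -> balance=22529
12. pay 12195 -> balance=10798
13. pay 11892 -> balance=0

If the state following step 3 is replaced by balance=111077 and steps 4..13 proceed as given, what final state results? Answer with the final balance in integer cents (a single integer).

state after step 3 := balance=111077
4. pay 11480 -> balance=101885
5. pay 13067 -> balance=90916
6. pay 11857 -> balance=80931
7. pay 11347 -> balance=71251
8. pay 13461 -> balance=59257
9. pay 12608 -> balance=47869
10. pay 11664 -> balance=37191
11. pay 13444 -> balance=24513
12. pay 12195 -> balance=12822
13. pay 11892 -> balance=1194

1194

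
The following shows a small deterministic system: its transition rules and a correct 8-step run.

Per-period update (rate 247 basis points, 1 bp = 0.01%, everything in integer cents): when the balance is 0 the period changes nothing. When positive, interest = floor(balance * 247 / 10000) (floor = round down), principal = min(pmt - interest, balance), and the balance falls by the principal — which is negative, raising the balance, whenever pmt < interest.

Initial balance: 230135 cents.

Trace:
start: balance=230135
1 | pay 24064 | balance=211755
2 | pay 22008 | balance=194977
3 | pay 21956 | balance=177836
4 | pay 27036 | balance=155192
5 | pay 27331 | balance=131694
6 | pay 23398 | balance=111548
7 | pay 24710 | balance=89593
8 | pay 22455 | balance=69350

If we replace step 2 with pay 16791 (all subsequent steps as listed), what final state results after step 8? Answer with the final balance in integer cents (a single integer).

(re-executing from step 2 with the substitution; state before step 2: balance=211755)
2 | pay 16791 | balance=200194
3 | pay 21956 | balance=183182
4 | pay 27036 | balance=160670
5 | pay 27331 | balance=137307
6 | pay 23398 | balance=117300
7 | pay 24710 | balance=95487
8 | pay 22455 | balance=75390

75390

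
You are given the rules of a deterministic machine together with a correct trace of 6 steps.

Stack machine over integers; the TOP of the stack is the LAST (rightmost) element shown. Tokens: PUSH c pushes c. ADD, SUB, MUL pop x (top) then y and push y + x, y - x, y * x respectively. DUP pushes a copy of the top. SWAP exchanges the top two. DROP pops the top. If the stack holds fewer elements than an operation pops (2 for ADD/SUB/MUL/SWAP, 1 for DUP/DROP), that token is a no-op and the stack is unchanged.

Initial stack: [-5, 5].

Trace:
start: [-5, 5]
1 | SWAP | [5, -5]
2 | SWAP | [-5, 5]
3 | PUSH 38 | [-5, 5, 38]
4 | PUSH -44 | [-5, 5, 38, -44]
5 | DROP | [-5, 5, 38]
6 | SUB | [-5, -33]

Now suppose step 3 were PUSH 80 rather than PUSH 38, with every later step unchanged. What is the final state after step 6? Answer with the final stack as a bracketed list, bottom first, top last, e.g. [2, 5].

(re-executing from step 3 with the substitution; state before step 3: [-5, 5])
3 | PUSH 80 | [-5, 5, 80]
4 | PUSH -44 | [-5, 5, 80, -44]
5 | DROP | [-5, 5, 80]
6 | SUB | [-5, -75]

[-5, -75]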